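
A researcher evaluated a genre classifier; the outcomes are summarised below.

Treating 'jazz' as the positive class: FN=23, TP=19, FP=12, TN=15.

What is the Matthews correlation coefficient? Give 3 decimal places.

MCC = (TP·TN − FP·FN) / √((TP+FP)(TP+FN)(TN+FP)(TN+FN))
Numerator = 19·15 − 12·23 = 9
Denominator = √(31·42·27·38) = √1335852 = 1155.7906
MCC = 9 / 1155.7906 = 0.008

0.008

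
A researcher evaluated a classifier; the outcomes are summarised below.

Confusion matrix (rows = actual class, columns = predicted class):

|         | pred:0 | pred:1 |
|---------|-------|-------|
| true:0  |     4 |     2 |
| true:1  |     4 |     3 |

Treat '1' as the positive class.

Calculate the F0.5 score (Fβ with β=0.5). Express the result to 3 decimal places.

Fβ = (1+β²)·TP / ((1+β²)·TP + β²·FN + FP), with β²=1/4
= 1.25·3 / (1.25·3 + 0.25·4 + 2) = 0.556

0.556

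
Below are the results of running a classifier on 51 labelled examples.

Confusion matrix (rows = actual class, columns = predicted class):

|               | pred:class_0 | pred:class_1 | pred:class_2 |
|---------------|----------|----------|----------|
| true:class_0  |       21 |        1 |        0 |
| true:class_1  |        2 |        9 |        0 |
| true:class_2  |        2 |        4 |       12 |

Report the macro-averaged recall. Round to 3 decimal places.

Per-class recall (TP/(TP+FN)):
  class_0: TP=21, FN=1+0=1 → 21/22 = 0.9545
  class_1: TP=9, FN=2+0=2 → 9/11 = 0.8182
  class_2: TP=12, FN=2+4=6 → 12/18 = 0.6667
Macro-recall = mean = (0.9545 + 0.8182 + 0.6667) / 3 = 0.813

0.813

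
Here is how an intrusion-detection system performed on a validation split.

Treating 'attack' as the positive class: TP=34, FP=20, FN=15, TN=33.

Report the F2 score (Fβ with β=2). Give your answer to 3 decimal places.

0.680

Fβ = (1+β²)·TP / ((1+β²)·TP + β²·FN + FP), with β²=4
= 5·34 / (5·34 + 4·15 + 20) = 0.680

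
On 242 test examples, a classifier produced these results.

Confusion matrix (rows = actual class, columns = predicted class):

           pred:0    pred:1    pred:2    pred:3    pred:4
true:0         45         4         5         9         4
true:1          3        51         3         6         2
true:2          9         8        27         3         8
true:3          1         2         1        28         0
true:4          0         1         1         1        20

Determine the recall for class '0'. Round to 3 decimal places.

recall = TP/(TP+FN).
0: TP=45, FN=4+5+9+4=22 → 45/67 = 0.6716

0.672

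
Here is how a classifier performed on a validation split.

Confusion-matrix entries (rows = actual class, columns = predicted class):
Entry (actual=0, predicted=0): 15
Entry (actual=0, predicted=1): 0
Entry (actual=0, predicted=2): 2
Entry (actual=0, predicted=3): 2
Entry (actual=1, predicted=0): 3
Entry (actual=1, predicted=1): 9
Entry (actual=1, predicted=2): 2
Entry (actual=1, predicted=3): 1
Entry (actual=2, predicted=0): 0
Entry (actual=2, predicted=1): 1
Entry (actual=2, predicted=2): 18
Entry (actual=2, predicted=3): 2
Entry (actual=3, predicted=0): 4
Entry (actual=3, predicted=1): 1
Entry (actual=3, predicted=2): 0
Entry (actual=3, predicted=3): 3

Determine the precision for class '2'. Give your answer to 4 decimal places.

0.8182

Treat '2' as positive and all other classes as negative.
precision = TP/(TP+FP).
2: TP=18, FP=2+2+0=4 → 18/22 = 0.81818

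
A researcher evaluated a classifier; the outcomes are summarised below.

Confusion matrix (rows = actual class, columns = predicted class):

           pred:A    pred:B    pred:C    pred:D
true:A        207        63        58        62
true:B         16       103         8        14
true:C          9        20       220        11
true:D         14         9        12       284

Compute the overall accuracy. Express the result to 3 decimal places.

Accuracy = trace / total = (207+103+220+284=814) / 1110 = 814/1110 = 0.733

0.733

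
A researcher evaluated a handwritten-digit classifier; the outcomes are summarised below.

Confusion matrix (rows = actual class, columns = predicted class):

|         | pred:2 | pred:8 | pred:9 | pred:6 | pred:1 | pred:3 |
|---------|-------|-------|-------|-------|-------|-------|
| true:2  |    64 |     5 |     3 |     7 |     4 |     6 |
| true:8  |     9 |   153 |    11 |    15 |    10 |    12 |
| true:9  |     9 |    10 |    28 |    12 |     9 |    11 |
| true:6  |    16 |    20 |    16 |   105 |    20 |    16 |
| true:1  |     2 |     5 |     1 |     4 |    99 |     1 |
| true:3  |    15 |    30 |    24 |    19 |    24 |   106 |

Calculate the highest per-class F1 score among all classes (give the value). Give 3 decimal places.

0.712

Per-class F1 score (2·TP/(2·TP+FP+FN)):
  2: TP=64, FP=9+9+16+2+15=51, FN=5+3+7+4+6=25 → 128/204 = 0.6275
  8: TP=153, FP=5+10+20+5+30=70, FN=9+11+15+10+12=57 → 306/433 = 0.7067
  9: TP=28, FP=3+11+16+1+24=55, FN=9+10+12+9+11=51 → 56/162 = 0.3457
  6: TP=105, FP=7+15+12+4+19=57, FN=16+20+16+20+16=88 → 210/355 = 0.5915
  1: TP=99, FP=4+10+9+20+24=67, FN=2+5+1+4+1=13 → 198/278 = 0.7122
  3: TP=106, FP=6+12+11+16+1=46, FN=15+30+24+19+24=112 → 212/370 = 0.5730
Highest is class '1' with F1 score = 0.712.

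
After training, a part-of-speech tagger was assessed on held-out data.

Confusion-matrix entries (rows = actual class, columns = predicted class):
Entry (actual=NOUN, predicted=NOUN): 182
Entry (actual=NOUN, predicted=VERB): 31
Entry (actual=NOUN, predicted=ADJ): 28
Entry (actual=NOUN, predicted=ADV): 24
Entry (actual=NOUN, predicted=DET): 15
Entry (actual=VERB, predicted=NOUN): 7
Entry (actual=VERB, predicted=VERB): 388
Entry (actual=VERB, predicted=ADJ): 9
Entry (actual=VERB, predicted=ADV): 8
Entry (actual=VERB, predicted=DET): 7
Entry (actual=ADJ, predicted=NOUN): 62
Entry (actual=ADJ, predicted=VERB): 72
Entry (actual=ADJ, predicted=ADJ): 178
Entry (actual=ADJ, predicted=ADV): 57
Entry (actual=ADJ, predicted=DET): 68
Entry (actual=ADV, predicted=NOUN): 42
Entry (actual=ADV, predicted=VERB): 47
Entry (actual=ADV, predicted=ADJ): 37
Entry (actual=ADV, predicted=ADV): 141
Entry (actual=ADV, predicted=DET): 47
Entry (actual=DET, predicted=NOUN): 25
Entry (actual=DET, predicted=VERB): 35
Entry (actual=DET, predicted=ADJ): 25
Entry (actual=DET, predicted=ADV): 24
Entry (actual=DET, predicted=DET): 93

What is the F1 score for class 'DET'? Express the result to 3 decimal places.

0.431

Treat 'DET' as positive and all other classes as negative.
F1 score = 2·TP/(2·TP+FP+FN).
DET: TP=93, FP=15+7+68+47=137, FN=25+35+25+24=109 → 186/432 = 0.4306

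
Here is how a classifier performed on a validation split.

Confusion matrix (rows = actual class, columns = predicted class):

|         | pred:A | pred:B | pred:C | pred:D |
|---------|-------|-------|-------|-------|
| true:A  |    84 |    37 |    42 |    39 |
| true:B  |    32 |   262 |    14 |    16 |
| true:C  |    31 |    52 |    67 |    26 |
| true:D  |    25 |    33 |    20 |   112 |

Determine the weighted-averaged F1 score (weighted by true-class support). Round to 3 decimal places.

0.578

Per-class F1 score (2·TP/(2·TP+FP+FN)):
  A: TP=84, FP=32+31+25=88, FN=37+42+39=118 → 168/374 = 0.4492
  B: TP=262, FP=37+52+33=122, FN=32+14+16=62 → 524/708 = 0.7401
  C: TP=67, FP=42+14+20=76, FN=31+52+26=109 → 134/319 = 0.4201
  D: TP=112, FP=39+16+26=81, FN=25+33+20=78 → 224/383 = 0.5849
Weighted-F1 score = Σ (supportᵢ/N)·F1 scoreᵢ with N=892: (202/892)·0.4492 + (324/892)·0.7401 + (176/892)·0.4201 + (190/892)·0.5849 = 0.578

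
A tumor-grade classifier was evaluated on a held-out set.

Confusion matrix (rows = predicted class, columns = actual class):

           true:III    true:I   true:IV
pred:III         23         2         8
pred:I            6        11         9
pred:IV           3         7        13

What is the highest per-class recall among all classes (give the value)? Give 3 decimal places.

0.719

Per-class recall (TP/(TP+FN)):
  III: TP=23, FN=6+3=9 → 23/32 = 0.7188
  I: TP=11, FN=2+7=9 → 11/20 = 0.5500
  IV: TP=13, FN=8+9=17 → 13/30 = 0.4333
Highest is class 'III' with recall = 0.719.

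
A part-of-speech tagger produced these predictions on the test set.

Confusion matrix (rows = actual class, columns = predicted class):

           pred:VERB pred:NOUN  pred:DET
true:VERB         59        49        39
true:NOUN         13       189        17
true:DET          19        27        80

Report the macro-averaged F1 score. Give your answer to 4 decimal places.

0.6292

Per-class F1 score (2·TP/(2·TP+FP+FN)):
  VERB: TP=59, FP=13+19=32, FN=49+39=88 → 118/238 = 0.49580
  NOUN: TP=189, FP=49+27=76, FN=13+17=30 → 378/484 = 0.78099
  DET: TP=80, FP=39+17=56, FN=19+27=46 → 160/262 = 0.61069
Macro-F1 score = mean = (0.49580 + 0.78099 + 0.61069) / 3 = 0.6292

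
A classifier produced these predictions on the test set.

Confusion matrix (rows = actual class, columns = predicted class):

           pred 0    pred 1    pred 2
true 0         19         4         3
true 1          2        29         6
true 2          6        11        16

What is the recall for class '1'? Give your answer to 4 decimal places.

0.7838

recall = TP/(TP+FN).
1: TP=29, FN=2+6=8 → 29/37 = 0.78378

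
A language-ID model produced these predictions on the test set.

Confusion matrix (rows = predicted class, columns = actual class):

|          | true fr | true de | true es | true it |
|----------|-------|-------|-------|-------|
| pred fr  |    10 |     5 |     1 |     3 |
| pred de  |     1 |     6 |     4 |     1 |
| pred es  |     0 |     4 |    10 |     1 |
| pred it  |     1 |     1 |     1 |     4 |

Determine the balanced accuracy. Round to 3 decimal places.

Balanced accuracy = mean of per-class recall.
  fr: recall = 10/12 = 0.8333
  de: recall = 6/16 = 0.3750
  es: recall = 10/16 = 0.6250
  it: recall = 4/9 = 0.4444
Mean = (0.8333 + 0.3750 + 0.6250 + 0.4444) / 4 = 0.569

0.569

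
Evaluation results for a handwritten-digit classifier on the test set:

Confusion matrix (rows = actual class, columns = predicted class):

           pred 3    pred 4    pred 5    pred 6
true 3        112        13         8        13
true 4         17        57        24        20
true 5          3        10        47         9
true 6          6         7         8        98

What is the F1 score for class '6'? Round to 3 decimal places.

Treat '6' as positive and all other classes as negative.
F1 score = 2·TP/(2·TP+FP+FN).
6: TP=98, FP=13+20+9=42, FN=6+7+8=21 → 196/259 = 0.7568

0.757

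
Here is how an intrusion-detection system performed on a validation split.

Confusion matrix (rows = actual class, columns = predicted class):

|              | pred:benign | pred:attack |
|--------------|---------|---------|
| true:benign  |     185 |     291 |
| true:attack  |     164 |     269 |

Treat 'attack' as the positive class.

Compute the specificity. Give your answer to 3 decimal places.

0.389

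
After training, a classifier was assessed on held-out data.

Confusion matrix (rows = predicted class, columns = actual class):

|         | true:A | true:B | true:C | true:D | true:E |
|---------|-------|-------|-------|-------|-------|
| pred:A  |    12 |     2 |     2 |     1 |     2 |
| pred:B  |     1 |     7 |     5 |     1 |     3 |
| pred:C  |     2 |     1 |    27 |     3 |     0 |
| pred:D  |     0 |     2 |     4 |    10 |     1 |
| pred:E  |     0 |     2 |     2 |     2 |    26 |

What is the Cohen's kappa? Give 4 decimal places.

0.6055

Observed agreement pₒ = trace/N = 82/118 = 0.69492
Expected agreement pₑ = Σ (rowᵢ·colᵢ)/N² = (15·19 + 14·17 + 40·33 + 17·17 + 32·32)/118² = 0.22666
κ = (pₒ − pₑ)/(1 − pₑ) = (0.69492 − 0.22666)/(1 − 0.22666) = 0.6055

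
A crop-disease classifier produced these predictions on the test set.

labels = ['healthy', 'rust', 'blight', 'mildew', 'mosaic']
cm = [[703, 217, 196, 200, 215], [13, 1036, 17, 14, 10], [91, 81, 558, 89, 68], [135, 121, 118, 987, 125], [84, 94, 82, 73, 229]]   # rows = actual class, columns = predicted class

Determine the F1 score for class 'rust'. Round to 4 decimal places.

Treat 'rust' as positive and all other classes as negative.
F1 score = 2·TP/(2·TP+FP+FN).
rust: TP=1036, FP=217+81+121+94=513, FN=13+17+14+10=54 → 2072/2639 = 0.78515

0.7851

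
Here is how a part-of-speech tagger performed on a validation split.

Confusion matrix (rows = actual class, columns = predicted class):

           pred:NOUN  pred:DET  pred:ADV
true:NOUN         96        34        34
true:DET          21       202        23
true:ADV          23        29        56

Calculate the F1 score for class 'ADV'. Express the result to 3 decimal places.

Treat 'ADV' as positive and all other classes as negative.
F1 score = 2·TP/(2·TP+FP+FN).
ADV: TP=56, FP=34+23=57, FN=23+29=52 → 112/221 = 0.5068

0.507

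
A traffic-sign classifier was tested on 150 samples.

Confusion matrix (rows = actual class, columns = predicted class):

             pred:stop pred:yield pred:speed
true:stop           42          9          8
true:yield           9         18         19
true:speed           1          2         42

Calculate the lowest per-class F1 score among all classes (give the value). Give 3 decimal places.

Per-class F1 score (2·TP/(2·TP+FP+FN)):
  stop: TP=42, FP=9+1=10, FN=9+8=17 → 84/111 = 0.7568
  yield: TP=18, FP=9+2=11, FN=9+19=28 → 36/75 = 0.4800
  speed: TP=42, FP=8+19=27, FN=1+2=3 → 84/114 = 0.7368
Lowest is class 'yield' with F1 score = 0.480.

0.480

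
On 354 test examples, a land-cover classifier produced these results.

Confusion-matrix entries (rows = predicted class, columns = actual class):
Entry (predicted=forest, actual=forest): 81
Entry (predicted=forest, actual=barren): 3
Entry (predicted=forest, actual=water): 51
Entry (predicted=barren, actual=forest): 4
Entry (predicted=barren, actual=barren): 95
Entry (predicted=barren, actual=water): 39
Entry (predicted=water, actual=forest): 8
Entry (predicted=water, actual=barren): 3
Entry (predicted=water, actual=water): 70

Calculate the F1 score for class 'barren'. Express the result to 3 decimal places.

0.795

Treat 'barren' as positive and all other classes as negative.
F1 score = 2·TP/(2·TP+FP+FN).
barren: TP=95, FP=4+39=43, FN=3+3=6 → 190/239 = 0.7950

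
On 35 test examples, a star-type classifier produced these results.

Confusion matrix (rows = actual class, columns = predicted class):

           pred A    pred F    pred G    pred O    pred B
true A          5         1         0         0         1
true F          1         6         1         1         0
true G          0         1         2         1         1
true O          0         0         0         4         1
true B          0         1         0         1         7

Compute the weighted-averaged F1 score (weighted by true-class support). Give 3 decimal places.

Per-class F1 score (2·TP/(2·TP+FP+FN)):
  A: TP=5, FP=1+0+0+0=1, FN=1+0+0+1=2 → 10/13 = 0.7692
  F: TP=6, FP=1+1+0+1=3, FN=1+1+1+0=3 → 12/18 = 0.6667
  G: TP=2, FP=0+1+0+0=1, FN=0+1+1+1=3 → 4/8 = 0.5000
  O: TP=4, FP=0+1+1+1=3, FN=0+0+0+1=1 → 8/12 = 0.6667
  B: TP=7, FP=1+0+1+1=3, FN=0+1+0+1=2 → 14/19 = 0.7368
Weighted-F1 score = Σ (supportᵢ/N)·F1 scoreᵢ with N=35: (7/35)·0.7692 + (9/35)·0.6667 + (5/35)·0.5000 + (5/35)·0.6667 + (9/35)·0.7368 = 0.681

0.681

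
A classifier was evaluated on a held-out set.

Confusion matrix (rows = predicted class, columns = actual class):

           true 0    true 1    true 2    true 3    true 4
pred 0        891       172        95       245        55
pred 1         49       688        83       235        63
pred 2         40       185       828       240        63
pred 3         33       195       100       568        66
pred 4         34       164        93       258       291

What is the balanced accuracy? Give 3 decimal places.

0.588

Balanced accuracy = mean of per-class recall.
  0: recall = 891/1047 = 0.8510
  1: recall = 688/1404 = 0.4900
  2: recall = 828/1199 = 0.6906
  3: recall = 568/1546 = 0.3674
  4: recall = 291/538 = 0.5409
Mean = (0.8510 + 0.4900 + 0.6906 + 0.3674 + 0.5409) / 5 = 0.588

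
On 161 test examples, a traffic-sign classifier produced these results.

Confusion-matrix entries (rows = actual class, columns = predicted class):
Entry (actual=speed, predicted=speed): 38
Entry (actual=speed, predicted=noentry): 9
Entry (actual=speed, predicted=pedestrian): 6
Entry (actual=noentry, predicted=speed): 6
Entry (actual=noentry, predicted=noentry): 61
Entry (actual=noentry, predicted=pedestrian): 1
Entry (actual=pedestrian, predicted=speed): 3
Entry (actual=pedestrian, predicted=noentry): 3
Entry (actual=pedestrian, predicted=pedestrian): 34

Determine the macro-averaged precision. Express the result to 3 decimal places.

0.824

Per-class precision (TP/(TP+FP)):
  speed: TP=38, FP=6+3=9 → 38/47 = 0.8085
  noentry: TP=61, FP=9+3=12 → 61/73 = 0.8356
  pedestrian: TP=34, FP=6+1=7 → 34/41 = 0.8293
Macro-precision = mean = (0.8085 + 0.8356 + 0.8293) / 3 = 0.824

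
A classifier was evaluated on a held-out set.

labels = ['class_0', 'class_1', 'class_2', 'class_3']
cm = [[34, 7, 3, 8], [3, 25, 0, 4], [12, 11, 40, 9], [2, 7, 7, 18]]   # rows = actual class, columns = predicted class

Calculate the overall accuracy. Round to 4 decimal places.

0.6158

Accuracy = trace / total = (34+25+40+18=117) / 190 = 117/190 = 0.6158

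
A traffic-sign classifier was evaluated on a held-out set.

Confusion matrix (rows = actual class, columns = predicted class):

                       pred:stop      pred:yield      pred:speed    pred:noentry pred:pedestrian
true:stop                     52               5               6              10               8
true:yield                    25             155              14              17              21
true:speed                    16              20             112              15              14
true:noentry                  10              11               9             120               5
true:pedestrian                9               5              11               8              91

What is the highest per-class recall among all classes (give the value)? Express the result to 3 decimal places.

0.774

Per-class recall (TP/(TP+FN)):
  stop: TP=52, FN=5+6+10+8=29 → 52/81 = 0.6420
  yield: TP=155, FN=25+14+17+21=77 → 155/232 = 0.6681
  speed: TP=112, FN=16+20+15+14=65 → 112/177 = 0.6328
  noentry: TP=120, FN=10+11+9+5=35 → 120/155 = 0.7742
  pedestrian: TP=91, FN=9+5+11+8=33 → 91/124 = 0.7339
Highest is class 'noentry' with recall = 0.774.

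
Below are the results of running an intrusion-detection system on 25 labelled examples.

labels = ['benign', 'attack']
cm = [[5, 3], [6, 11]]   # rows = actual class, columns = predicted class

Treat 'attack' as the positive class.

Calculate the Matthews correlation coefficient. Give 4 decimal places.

0.2557

MCC = (TP·TN − FP·FN) / √((TP+FP)(TP+FN)(TN+FP)(TN+FN))
Numerator = 11·5 − 3·6 = 37
Denominator = √(14·17·8·11) = √20944 = 144.7204
MCC = 37 / 144.7204 = 0.2557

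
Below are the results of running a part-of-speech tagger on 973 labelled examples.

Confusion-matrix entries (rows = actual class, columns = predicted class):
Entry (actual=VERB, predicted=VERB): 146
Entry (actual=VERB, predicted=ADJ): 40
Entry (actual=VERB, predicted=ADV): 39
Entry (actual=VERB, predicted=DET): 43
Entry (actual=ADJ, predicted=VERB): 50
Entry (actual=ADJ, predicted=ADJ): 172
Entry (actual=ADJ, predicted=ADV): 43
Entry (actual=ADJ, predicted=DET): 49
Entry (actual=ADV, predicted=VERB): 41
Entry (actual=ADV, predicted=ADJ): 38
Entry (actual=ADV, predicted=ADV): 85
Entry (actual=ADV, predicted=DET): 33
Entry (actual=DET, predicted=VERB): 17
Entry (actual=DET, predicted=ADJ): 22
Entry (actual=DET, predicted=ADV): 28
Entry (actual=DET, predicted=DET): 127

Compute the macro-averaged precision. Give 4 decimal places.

0.5368

Per-class precision (TP/(TP+FP)):
  VERB: TP=146, FP=50+41+17=108 → 146/254 = 0.57480
  ADJ: TP=172, FP=40+38+22=100 → 172/272 = 0.63235
  ADV: TP=85, FP=39+43+28=110 → 85/195 = 0.43590
  DET: TP=127, FP=43+49+33=125 → 127/252 = 0.50397
Macro-precision = mean = (0.57480 + 0.63235 + 0.43590 + 0.50397) / 4 = 0.5368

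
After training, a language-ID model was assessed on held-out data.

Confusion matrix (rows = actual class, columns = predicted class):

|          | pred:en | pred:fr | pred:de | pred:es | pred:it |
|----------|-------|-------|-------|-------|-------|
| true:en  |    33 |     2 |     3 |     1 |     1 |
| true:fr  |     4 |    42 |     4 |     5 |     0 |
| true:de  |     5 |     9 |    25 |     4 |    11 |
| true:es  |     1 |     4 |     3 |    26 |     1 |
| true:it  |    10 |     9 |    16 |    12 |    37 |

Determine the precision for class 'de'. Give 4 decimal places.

Take TP from the diagonal, FP from the rest of the 'de' prediction marginal, FN from the rest of the 'de' actual marginal.
precision = TP/(TP+FP).
de: TP=25, FP=3+4+3+16=26 → 25/51 = 0.49020

0.4902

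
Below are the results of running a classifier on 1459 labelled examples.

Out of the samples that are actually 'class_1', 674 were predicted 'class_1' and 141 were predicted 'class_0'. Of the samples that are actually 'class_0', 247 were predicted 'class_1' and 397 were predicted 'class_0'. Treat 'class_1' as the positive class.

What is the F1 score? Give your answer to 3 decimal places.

0.776

Precision = TP/(TP+FP) = 674/921 = 0.7318
Recall = TP/(TP+FN) = 674/815 = 0.8270
F1 = 2·TP/(2·TP+FP+FN) = 1348/1736 = 0.776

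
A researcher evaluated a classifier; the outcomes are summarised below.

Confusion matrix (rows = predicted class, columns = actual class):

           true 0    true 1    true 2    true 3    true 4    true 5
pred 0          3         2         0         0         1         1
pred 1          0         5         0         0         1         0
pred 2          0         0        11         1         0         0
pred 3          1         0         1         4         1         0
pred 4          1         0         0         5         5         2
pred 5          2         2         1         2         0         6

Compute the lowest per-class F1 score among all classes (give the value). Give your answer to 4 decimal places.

Per-class F1 score (2·TP/(2·TP+FP+FN)):
  0: TP=3, FP=2+0+0+1+1=4, FN=0+0+1+1+2=4 → 6/14 = 0.42857
  1: TP=5, FP=0+0+0+1+0=1, FN=2+0+0+0+2=4 → 10/15 = 0.66667
  2: TP=11, FP=0+0+1+0+0=1, FN=0+0+1+0+1=2 → 22/25 = 0.88000
  3: TP=4, FP=1+0+1+1+0=3, FN=0+0+1+5+2=8 → 8/19 = 0.42105
  4: TP=5, FP=1+0+0+5+2=8, FN=1+1+0+1+0=3 → 10/21 = 0.47619
  5: TP=6, FP=2+2+1+2+0=7, FN=1+0+0+0+2=3 → 12/22 = 0.54545
Lowest is class '3' with F1 score = 0.4211.

0.4211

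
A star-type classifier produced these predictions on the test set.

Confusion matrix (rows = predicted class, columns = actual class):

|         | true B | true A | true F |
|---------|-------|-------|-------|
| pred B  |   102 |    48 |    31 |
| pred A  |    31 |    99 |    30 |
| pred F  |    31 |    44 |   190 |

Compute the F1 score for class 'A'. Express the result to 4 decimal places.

0.5641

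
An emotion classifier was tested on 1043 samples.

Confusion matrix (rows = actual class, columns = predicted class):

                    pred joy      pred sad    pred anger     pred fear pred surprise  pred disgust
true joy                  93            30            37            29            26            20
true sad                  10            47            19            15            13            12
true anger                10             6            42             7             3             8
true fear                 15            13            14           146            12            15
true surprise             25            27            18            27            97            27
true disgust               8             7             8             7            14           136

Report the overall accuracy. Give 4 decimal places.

Accuracy = trace / total = (93+47+42+146+97+136=561) / 1043 = 561/1043 = 0.5379

0.5379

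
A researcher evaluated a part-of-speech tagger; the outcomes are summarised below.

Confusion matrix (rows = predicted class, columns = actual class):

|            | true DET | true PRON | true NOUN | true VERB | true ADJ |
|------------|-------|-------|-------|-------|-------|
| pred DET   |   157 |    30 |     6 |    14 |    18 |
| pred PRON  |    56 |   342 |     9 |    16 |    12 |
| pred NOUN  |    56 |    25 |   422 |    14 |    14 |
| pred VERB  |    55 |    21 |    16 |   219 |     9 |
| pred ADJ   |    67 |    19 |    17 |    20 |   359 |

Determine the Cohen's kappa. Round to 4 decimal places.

0.6880

Observed agreement pₒ = trace/N = 1499/1993 = 0.75213
Expected agreement pₑ = Σ (rowᵢ·colᵢ)/N² = (391·225 + 437·435 + 470·531 + 283·320 + 412·482)/1993² = 0.20563
κ = (pₒ − pₑ)/(1 − pₑ) = (0.75213 − 0.20563)/(1 − 0.20563) = 0.6880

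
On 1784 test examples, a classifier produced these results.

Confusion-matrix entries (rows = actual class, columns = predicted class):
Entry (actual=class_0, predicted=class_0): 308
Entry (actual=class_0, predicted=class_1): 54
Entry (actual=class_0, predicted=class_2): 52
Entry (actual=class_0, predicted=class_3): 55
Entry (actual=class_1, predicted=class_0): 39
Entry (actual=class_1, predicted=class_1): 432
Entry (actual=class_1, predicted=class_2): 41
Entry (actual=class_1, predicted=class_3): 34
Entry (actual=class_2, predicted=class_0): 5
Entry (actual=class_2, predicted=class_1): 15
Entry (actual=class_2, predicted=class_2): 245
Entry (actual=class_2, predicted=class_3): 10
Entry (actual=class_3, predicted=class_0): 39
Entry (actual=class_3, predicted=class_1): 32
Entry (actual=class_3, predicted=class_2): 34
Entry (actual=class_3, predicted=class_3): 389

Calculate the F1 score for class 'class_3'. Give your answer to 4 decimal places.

0.7923

Take TP from the diagonal, FP from the rest of the 'class_3' prediction marginal, FN from the rest of the 'class_3' actual marginal.
F1 score = 2·TP/(2·TP+FP+FN).
class_3: TP=389, FP=55+34+10=99, FN=39+32+34=105 → 778/982 = 0.79226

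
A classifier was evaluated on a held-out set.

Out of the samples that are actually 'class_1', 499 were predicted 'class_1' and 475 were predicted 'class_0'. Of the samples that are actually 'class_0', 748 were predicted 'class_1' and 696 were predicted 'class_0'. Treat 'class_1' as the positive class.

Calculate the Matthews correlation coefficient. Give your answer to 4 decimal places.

-0.0056

MCC = (TP·TN − FP·FN) / √((TP+FP)(TP+FN)(TN+FP)(TN+FN))
Numerator = 499·696 − 748·475 = -7996
Denominator = √(1247·974·1444·1171) = √2053759090072 = 1433094.2363
MCC = -7996 / 1433094.2363 = -0.0056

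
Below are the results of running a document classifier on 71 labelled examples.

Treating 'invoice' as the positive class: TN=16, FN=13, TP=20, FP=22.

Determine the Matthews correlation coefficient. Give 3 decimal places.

MCC = (TP·TN − FP·FN) / √((TP+FP)(TP+FN)(TN+FP)(TN+FN))
Numerator = 20·16 − 22·13 = 34
Denominator = √(42·33·38·29) = √1527372 = 1235.8689
MCC = 34 / 1235.8689 = 0.028

0.028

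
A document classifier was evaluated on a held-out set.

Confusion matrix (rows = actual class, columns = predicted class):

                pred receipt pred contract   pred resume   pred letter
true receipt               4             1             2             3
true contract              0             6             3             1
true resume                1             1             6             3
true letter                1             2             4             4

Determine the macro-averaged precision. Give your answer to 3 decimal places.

0.508

Per-class precision (TP/(TP+FP)):
  receipt: TP=4, FP=0+1+1=2 → 4/6 = 0.6667
  contract: TP=6, FP=1+1+2=4 → 6/10 = 0.6000
  resume: TP=6, FP=2+3+4=9 → 6/15 = 0.4000
  letter: TP=4, FP=3+1+3=7 → 4/11 = 0.3636
Macro-precision = mean = (0.6667 + 0.6000 + 0.4000 + 0.3636) / 4 = 0.508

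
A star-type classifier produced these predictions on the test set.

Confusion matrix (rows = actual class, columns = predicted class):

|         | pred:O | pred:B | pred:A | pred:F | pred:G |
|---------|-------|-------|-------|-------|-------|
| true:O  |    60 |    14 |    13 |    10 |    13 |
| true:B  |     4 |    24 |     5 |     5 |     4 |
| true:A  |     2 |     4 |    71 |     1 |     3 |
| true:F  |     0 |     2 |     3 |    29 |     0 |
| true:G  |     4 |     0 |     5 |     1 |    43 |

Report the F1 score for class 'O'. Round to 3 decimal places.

Treat 'O' as positive and all other classes as negative.
F1 score = 2·TP/(2·TP+FP+FN).
O: TP=60, FP=4+2+0+4=10, FN=14+13+10+13=50 → 120/180 = 0.6667

0.667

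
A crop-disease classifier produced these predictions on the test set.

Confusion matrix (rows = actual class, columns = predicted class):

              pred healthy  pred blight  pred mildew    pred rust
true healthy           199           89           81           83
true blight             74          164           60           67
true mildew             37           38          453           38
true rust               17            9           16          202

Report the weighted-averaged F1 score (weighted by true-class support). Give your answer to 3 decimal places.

Per-class F1 score (2·TP/(2·TP+FP+FN)):
  healthy: TP=199, FP=74+37+17=128, FN=89+81+83=253 → 398/779 = 0.5109
  blight: TP=164, FP=89+38+9=136, FN=74+60+67=201 → 328/665 = 0.4932
  mildew: TP=453, FP=81+60+16=157, FN=37+38+38=113 → 906/1176 = 0.7704
  rust: TP=202, FP=83+67+38=188, FN=17+9+16=42 → 404/634 = 0.6372
Weighted-F1 score = Σ (supportᵢ/N)·F1 scoreᵢ with N=1627: (452/1627)·0.5109 + (365/1627)·0.4932 + (566/1627)·0.7704 + (244/1627)·0.6372 = 0.616

0.616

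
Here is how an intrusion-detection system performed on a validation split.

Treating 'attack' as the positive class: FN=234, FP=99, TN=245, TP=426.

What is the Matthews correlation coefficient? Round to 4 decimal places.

0.3398

MCC = (TP·TN − FP·FN) / √((TP+FP)(TP+FN)(TN+FP)(TN+FN))
Numerator = 426·245 − 99·234 = 81204
Denominator = √(525·660·344·479) = √57094884000 = 238945.3578
MCC = 81204 / 238945.3578 = 0.3398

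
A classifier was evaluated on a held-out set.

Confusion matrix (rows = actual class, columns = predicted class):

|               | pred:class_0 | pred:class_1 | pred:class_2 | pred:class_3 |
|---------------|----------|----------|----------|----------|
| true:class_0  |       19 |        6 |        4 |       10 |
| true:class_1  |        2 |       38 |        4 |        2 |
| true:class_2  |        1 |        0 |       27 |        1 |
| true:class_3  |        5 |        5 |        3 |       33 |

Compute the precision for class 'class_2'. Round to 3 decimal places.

0.711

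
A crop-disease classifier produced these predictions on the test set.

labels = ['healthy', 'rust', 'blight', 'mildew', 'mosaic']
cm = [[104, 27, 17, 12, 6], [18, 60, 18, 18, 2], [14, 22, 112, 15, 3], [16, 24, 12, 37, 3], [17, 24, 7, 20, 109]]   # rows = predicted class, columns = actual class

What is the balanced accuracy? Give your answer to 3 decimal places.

Balanced accuracy = mean of per-class recall.
  healthy: recall = 104/169 = 0.6154
  rust: recall = 60/157 = 0.3822
  blight: recall = 112/166 = 0.6747
  mildew: recall = 37/102 = 0.3627
  mosaic: recall = 109/123 = 0.8862
Mean = (0.6154 + 0.3822 + 0.6747 + 0.3627 + 0.8862) / 5 = 0.584

0.584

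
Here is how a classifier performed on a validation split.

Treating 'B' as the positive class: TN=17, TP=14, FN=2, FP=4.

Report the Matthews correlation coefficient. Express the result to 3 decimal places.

MCC = (TP·TN − FP·FN) / √((TP+FP)(TP+FN)(TN+FP)(TN+FN))
Numerator = 14·17 − 4·2 = 230
Denominator = √(18·16·21·19) = √114912 = 338.9867
MCC = 230 / 338.9867 = 0.678

0.678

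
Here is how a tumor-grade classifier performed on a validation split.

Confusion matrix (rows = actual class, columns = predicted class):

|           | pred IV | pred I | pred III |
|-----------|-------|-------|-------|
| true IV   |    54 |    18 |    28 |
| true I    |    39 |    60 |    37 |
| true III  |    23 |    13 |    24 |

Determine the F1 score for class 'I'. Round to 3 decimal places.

0.529

One-vs-rest for 'I': TP = diagonal; FP = other classes predicted 'I'; FN = 'I' predicted as other.
F1 score = 2·TP/(2·TP+FP+FN).
I: TP=60, FP=18+13=31, FN=39+37=76 → 120/227 = 0.5286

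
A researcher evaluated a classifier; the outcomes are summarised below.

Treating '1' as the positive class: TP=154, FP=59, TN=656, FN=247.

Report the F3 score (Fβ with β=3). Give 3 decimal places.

Fβ = (1+β²)·TP / ((1+β²)·TP + β²·FN + FP), with β²=9
= 10·154 / (10·154 + 9·247 + 59) = 0.403

0.403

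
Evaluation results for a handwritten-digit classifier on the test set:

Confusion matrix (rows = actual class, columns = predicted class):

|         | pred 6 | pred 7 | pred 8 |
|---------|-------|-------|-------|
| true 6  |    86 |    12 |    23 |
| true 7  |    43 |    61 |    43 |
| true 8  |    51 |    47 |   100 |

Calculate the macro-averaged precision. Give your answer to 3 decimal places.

0.530

Per-class precision (TP/(TP+FP)):
  6: TP=86, FP=43+51=94 → 86/180 = 0.4778
  7: TP=61, FP=12+47=59 → 61/120 = 0.5083
  8: TP=100, FP=23+43=66 → 100/166 = 0.6024
Macro-precision = mean = (0.4778 + 0.5083 + 0.6024) / 3 = 0.530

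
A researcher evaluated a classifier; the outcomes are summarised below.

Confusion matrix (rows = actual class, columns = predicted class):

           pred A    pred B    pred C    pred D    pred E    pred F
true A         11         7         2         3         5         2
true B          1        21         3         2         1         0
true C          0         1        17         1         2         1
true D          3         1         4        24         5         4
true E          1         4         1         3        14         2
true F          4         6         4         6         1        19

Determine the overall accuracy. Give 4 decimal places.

Accuracy = trace / total = (11+21+17+24+14+19=106) / 186 = 106/186 = 0.5699

0.5699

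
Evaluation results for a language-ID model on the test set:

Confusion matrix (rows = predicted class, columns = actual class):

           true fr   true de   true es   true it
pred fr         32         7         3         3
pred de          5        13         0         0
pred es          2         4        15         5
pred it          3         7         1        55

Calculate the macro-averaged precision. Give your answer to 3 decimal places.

Per-class precision (TP/(TP+FP)):
  fr: TP=32, FP=7+3+3=13 → 32/45 = 0.7111
  de: TP=13, FP=5+0+0=5 → 13/18 = 0.7222
  es: TP=15, FP=2+4+5=11 → 15/26 = 0.5769
  it: TP=55, FP=3+7+1=11 → 55/66 = 0.8333
Macro-precision = mean = (0.7111 + 0.7222 + 0.5769 + 0.8333) / 4 = 0.711

0.711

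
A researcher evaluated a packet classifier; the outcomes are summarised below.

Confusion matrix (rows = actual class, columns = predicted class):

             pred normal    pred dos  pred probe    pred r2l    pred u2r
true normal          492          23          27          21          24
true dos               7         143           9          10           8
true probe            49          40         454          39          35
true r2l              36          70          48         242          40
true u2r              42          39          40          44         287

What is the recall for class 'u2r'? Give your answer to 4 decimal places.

Take TP from the diagonal, FP from the rest of the 'u2r' prediction marginal, FN from the rest of the 'u2r' actual marginal.
recall = TP/(TP+FN).
u2r: TP=287, FN=42+39+40+44=165 → 287/452 = 0.63496

0.6350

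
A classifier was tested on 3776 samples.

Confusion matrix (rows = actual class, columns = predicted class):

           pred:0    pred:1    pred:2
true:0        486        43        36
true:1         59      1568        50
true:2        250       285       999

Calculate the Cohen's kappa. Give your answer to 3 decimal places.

Observed agreement pₒ = trace/N = 3053/3776 = 0.8085
Expected agreement pₑ = Σ (rowᵢ·colᵢ)/N² = (565·795 + 1677·1896 + 1534·1085)/3776² = 0.3712
κ = (pₒ − pₑ)/(1 − pₑ) = (0.8085 − 0.3712)/(1 − 0.3712) = 0.695

0.695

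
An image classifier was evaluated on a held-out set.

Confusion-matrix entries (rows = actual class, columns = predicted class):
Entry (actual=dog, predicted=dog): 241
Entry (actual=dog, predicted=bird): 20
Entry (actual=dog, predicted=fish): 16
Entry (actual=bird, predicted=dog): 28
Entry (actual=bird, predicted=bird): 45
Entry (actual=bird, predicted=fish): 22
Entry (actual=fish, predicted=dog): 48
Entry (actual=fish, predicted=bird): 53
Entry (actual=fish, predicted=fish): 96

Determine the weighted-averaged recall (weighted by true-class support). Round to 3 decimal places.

0.671

Per-class recall (TP/(TP+FN)):
  dog: TP=241, FN=20+16=36 → 241/277 = 0.8700
  bird: TP=45, FN=28+22=50 → 45/95 = 0.4737
  fish: TP=96, FN=48+53=101 → 96/197 = 0.4873
Weighted-recall = Σ (supportᵢ/N)·recallᵢ with N=569: (277/569)·0.8700 + (95/569)·0.4737 + (197/569)·0.4873 = 0.671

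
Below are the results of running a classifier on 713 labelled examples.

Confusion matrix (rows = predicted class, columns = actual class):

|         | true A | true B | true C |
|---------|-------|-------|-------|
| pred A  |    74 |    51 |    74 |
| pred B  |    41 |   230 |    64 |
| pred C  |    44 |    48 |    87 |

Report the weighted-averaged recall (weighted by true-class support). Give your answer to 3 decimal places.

Per-class recall (TP/(TP+FN)):
  A: TP=74, FN=41+44=85 → 74/159 = 0.4654
  B: TP=230, FN=51+48=99 → 230/329 = 0.6991
  C: TP=87, FN=74+64=138 → 87/225 = 0.3867
Weighted-recall = Σ (supportᵢ/N)·recallᵢ with N=713: (159/713)·0.4654 + (329/713)·0.6991 + (225/713)·0.3867 = 0.548

0.548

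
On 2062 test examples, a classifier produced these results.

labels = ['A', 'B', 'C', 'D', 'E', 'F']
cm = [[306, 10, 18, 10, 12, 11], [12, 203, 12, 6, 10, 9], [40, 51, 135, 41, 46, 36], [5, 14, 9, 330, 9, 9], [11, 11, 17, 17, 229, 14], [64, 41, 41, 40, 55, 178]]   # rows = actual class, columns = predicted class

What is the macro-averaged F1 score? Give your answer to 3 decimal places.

Per-class F1 score (2·TP/(2·TP+FP+FN)):
  A: TP=306, FP=12+40+5+11+64=132, FN=10+18+10+12+11=61 → 612/805 = 0.7602
  B: TP=203, FP=10+51+14+11+41=127, FN=12+12+6+10+9=49 → 406/582 = 0.6976
  C: TP=135, FP=18+12+9+17+41=97, FN=40+51+41+46+36=214 → 270/581 = 0.4647
  D: TP=330, FP=10+6+41+17+40=114, FN=5+14+9+9+9=46 → 660/820 = 0.8049
  E: TP=229, FP=12+10+46+9+55=132, FN=11+11+17+17+14=70 → 458/660 = 0.6939
  F: TP=178, FP=11+9+36+9+14=79, FN=64+41+41+40+55=241 → 356/676 = 0.5266
Macro-F1 score = mean = (0.7602 + 0.6976 + 0.4647 + 0.8049 + 0.6939 + 0.5266) / 6 = 0.658

0.658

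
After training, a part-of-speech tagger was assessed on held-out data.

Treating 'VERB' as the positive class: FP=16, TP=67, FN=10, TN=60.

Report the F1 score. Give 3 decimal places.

0.838

Precision = TP/(TP+FP) = 67/83 = 0.8072
Recall = TP/(TP+FN) = 67/77 = 0.8701
F1 = 2·TP/(2·TP+FP+FN) = 134/160 = 0.838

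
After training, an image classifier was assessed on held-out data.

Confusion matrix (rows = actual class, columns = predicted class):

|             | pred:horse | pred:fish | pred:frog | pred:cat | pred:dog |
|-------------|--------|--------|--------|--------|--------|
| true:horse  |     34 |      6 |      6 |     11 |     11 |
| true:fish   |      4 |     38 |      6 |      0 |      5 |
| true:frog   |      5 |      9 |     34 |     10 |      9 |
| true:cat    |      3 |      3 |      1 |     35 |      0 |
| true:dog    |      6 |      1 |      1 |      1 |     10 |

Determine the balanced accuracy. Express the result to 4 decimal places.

Balanced accuracy = mean of per-class recall.
  horse: recall = 34/68 = 0.50000
  fish: recall = 38/53 = 0.71698
  frog: recall = 34/67 = 0.50746
  cat: recall = 35/42 = 0.83333
  dog: recall = 10/19 = 0.52632
Mean = (0.50000 + 0.71698 + 0.50746 + 0.83333 + 0.52632) / 5 = 0.6168

0.6168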